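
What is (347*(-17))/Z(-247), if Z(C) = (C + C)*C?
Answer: -5899/122018 ≈ -0.048345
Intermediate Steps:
Z(C) = 2*C² (Z(C) = (2*C)*C = 2*C²)
(347*(-17))/Z(-247) = (347*(-17))/((2*(-247)²)) = -5899/(2*61009) = -5899/122018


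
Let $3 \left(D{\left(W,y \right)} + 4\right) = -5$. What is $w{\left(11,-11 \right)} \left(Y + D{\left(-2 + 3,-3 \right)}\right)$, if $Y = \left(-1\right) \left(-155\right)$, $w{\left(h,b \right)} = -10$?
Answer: $- \frac{4480}{3} \approx -1493.3$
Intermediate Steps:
$D{\left(W,y \right)} = - \frac{17}{3}$ ($D{\left(W,y \right)} = -4 + \frac{1}{3} \left(-5\right) = -4 - \frac{5}{3} = - \frac{17}{3}$)
$Y = 155$
$w{\left(11,-11 \right)} \left(Y + D{\left(-2 + 3,-3 \right)}\right) = - 10 \left(155 - \frac{17}{3}\right) = \left(-10\right) \frac{448}{3} = - \frac{4480}{3}$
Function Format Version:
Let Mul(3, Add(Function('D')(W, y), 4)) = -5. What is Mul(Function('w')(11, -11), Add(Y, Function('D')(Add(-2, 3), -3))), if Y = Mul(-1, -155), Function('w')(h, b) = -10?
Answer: Rational(-4480, 3) ≈ -1493.3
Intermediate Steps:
Function('D')(W, y) = Rational(-17, 3) (Function('D')(W, y) = Add(-4, Mul(Rational(1, 3), -5)) = Add(-4, Rational(-5, 3)) = Rational(-17, 3))
Y = 155
Mul(Function('w')(11, -11), Add(Y, Function('D')(Add(-2, 3), -3))) = Mul(-10, Add(155, Rational(-17, 3))) = Mul(-10, Rational(448, 3)) = Rational(-4480, 3)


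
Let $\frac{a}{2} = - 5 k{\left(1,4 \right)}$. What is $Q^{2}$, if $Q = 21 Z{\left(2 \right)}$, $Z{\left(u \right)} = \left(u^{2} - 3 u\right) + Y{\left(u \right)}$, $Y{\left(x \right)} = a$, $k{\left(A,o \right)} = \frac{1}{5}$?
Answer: $7056$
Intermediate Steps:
$k{\left(A,o \right)} = \frac{1}{5}$
$a = -2$ ($a = 2 \left(\left(-5\right) \frac{1}{5}\right) = 2 \left(-1\right) = -2$)
$Y{\left(x \right)} = -2$
$Z{\left(u \right)} = -2 + u^{2} - 3 u$ ($Z{\left(u \right)} = \left(u^{2} - 3 u\right) - 2 = -2 + u^{2} - 3 u$)
$Q = -84$ ($Q = 21 \left(-2 + 2^{2} - 6\right) = 21 \left(-2 + 4 - 6\right) = 21 \left(-4\right) = -84$)
$Q^{2} = \left(-84\right)^{2} = 7056$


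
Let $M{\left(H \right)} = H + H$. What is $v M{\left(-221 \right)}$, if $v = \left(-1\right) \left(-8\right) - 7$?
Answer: $-442$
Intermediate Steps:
$v = 1$ ($v = 8 - 7 = 1$)
$M{\left(H \right)} = 2 H$
$v M{\left(-221 \right)} = 1 \cdot 2 \left(-221\right) = 1 \left(-442\right) = -442$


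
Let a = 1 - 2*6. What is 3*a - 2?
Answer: -35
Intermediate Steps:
a = -11 (a = 1 - 12 = -11)
3*a - 2 = 3*(-11) - 2 = -33 - 2 = -35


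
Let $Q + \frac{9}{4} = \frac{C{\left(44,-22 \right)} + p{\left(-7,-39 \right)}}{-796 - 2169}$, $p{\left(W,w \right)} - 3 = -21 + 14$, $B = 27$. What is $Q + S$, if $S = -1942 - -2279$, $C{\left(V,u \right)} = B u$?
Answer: $\frac{3972527}{11860} \approx 334.95$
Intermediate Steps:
$p{\left(W,w \right)} = -4$ ($p{\left(W,w \right)} = 3 + \left(-21 + 14\right) = 3 - 7 = -4$)
$C{\left(V,u \right)} = 27 u$
$S = 337$ ($S = -1942 + 2279 = 337$)
$Q = - \frac{24293}{11860}$ ($Q = - \frac{9}{4} + \frac{27 \left(-22\right) - 4}{-796 - 2169} = - \frac{9}{4} + \frac{-594 - 4}{-2965} = - \frac{9}{4} - - \frac{598}{2965} = - \frac{9}{4} + \frac{598}{2965} = - \frac{24293}{11860} \approx -2.0483$)
$Q + S = - \frac{24293}{11860} + 337 = \frac{3972527}{11860}$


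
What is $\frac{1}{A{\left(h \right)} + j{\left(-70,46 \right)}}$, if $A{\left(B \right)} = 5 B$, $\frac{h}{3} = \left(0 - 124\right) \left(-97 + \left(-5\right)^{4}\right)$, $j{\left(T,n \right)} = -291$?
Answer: $- \frac{1}{982371} \approx -1.0179 \cdot 10^{-6}$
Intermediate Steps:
$h = -196416$ ($h = 3 \left(0 - 124\right) \left(-97 + \left(-5\right)^{4}\right) = 3 \left(- 124 \left(-97 + 625\right)\right) = 3 \left(\left(-124\right) 528\right) = 3 \left(-65472\right) = -196416$)
$\frac{1}{A{\left(h \right)} + j{\left(-70,46 \right)}} = \frac{1}{5 \left(-196416\right) - 291} = \frac{1}{-982080 - 291} = \frac{1}{-982371} = - \frac{1}{982371}$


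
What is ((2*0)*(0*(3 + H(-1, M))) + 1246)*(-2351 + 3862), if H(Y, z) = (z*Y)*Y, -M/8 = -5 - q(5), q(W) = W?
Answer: 1882706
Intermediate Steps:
M = 80 (M = -8*(-5 - 1*5) = -8*(-5 - 5) = -8*(-10) = 80)
H(Y, z) = z*Y**2 (H(Y, z) = (Y*z)*Y = z*Y**2)
((2*0)*(0*(3 + H(-1, M))) + 1246)*(-2351 + 3862) = ((2*0)*(0*(3 + 80*(-1)**2)) + 1246)*(-2351 + 3862) = (0*(0*(3 + 80*1)) + 1246)*1511 = (0*(0*(3 + 80)) + 1246)*1511 = (0*(0*83) + 1246)*1511 = (0*0 + 1246)*1511 = (0 + 1246)*1511 = 1246*1511 = 1882706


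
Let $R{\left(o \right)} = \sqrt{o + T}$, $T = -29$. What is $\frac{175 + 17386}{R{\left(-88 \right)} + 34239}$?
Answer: $\frac{200423693}{390769746} - \frac{17561 i \sqrt{13}}{390769746} \approx 0.51289 - 0.00016203 i$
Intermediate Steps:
$R{\left(o \right)} = \sqrt{-29 + o}$ ($R{\left(o \right)} = \sqrt{o - 29} = \sqrt{-29 + o}$)
$\frac{175 + 17386}{R{\left(-88 \right)} + 34239} = \frac{175 + 17386}{\sqrt{-29 - 88} + 34239} = \frac{17561}{\sqrt{-117} + 34239} = \frac{17561}{3 i \sqrt{13} + 34239} = \frac{17561}{34239 + 3 i \sqrt{13}}$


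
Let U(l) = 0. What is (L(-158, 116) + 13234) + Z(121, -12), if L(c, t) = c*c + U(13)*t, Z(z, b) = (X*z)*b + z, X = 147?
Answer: -175125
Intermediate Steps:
Z(z, b) = z + 147*b*z (Z(z, b) = (147*z)*b + z = 147*b*z + z = z + 147*b*z)
L(c, t) = c**2 (L(c, t) = c*c + 0*t = c**2 + 0 = c**2)
(L(-158, 116) + 13234) + Z(121, -12) = ((-158)**2 + 13234) + 121*(1 + 147*(-12)) = (24964 + 13234) + 121*(1 - 1764) = 38198 + 121*(-1763) = 38198 - 213323 = -175125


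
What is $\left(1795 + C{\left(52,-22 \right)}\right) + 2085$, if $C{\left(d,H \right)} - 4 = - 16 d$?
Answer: $3052$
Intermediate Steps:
$C{\left(d,H \right)} = 4 - 16 d$
$\left(1795 + C{\left(52,-22 \right)}\right) + 2085 = \left(1795 + \left(4 - 832\right)\right) + 2085 = \left(1795 - 828\right) + 2085 = 967 + 2085 = 3052$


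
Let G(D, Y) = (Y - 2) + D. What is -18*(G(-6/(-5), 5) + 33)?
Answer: -3348/5 ≈ -669.60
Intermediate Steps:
G(D, Y) = -2 + D + Y (G(D, Y) = (-2 + Y) + D = -2 + D + Y)
-18*(G(-6/(-5), 5) + 33) = -18*((-2 - 6/(-5) + 5) + 33) = -18*((-2 - 6*(-⅕) + 5) + 33) = -18*((-2 + 6/5 + 5) + 33) = -18*(21/5 + 33) = -18*186/5 = -3348/5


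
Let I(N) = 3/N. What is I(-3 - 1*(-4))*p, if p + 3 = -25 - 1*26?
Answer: -162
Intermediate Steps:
p = -54 (p = -3 + (-25 - 1*26) = -3 + (-25 - 26) = -3 - 51 = -54)
I(-3 - 1*(-4))*p = (3/(-3 - 1*(-4)))*(-54) = (3/(-3 + 4))*(-54) = (3/1)*(-54) = (3*1)*(-54) = 3*(-54) = -162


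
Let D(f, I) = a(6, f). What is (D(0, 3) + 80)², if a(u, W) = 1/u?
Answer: 231361/36 ≈ 6426.7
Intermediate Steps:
a(u, W) = 1/u
D(f, I) = ⅙ (D(f, I) = 1/6 = ⅙)
(D(0, 3) + 80)² = (⅙ + 80)² = (481/6)² = 231361/36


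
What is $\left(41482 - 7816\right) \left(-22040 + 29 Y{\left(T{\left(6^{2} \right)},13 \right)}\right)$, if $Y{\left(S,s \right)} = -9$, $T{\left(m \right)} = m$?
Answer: $-750785466$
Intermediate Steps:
$\left(41482 - 7816\right) \left(-22040 + 29 Y{\left(T{\left(6^{2} \right)},13 \right)}\right) = \left(41482 - 7816\right) \left(-22040 + 29 \left(-9\right)\right) = 33666 \left(-22040 - 261\right) = 33666 \left(-22301\right) = -750785466$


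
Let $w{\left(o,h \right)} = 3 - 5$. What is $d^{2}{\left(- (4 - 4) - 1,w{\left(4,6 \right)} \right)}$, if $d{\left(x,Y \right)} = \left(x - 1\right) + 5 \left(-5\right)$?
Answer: $729$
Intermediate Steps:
$w{\left(o,h \right)} = -2$ ($w{\left(o,h \right)} = 3 - 5 = -2$)
$d{\left(x,Y \right)} = -26 + x$ ($d{\left(x,Y \right)} = \left(-1 + x\right) - 25 = -26 + x$)
$d^{2}{\left(- (4 - 4) - 1,w{\left(4,6 \right)} \right)} = \left(-26 - \left(5 - 4\right)\right)^{2} = \left(-26 - 1\right)^{2} = \left(-27\right)^{2} = 729$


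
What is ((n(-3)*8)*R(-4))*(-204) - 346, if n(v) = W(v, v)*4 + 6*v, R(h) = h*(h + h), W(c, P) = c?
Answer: 1566374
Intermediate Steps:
R(h) = 2*h² (R(h) = h*(2*h) = 2*h²)
n(v) = 10*v (n(v) = v*4 + 6*v = 4*v + 6*v = 10*v)
((n(-3)*8)*R(-4))*(-204) - 346 = (((10*(-3))*8)*(2*(-4)²))*(-204) - 346 = ((-30*8)*(2*16))*(-204) - 346 = -240*32*(-204) - 346 = -7680*(-204) - 346 = 1566720 - 346 = 1566374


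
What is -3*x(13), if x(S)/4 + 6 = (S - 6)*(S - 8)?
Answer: -348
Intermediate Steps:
x(S) = -24 + 4*(-8 + S)*(-6 + S) (x(S) = -24 + 4*((S - 6)*(S - 8)) = -24 + 4*((-6 + S)*(-8 + S)) = -24 + 4*((-8 + S)*(-6 + S)) = -24 + 4*(-8 + S)*(-6 + S))
-3*x(13) = -3*(168 - 56*13 + 4*13²) = -3*(168 - 728 + 4*169) = -3*(168 - 728 + 676) = -3*116 = -348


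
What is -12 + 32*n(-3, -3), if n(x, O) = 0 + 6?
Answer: 180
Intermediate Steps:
n(x, O) = 6
-12 + 32*n(-3, -3) = -12 + 32*6 = -12 + 192 = 180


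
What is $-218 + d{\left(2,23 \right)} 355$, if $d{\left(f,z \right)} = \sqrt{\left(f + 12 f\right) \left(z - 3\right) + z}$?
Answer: $-218 + 355 \sqrt{543} \approx 8054.3$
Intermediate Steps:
$d{\left(f,z \right)} = \sqrt{z + 13 f \left(-3 + z\right)}$ ($d{\left(f,z \right)} = \sqrt{13 f \left(-3 + z\right) + z} = \sqrt{z + 13 f \left(-3 + z\right)}$)
$-218 + d{\left(2,23 \right)} 355 = -218 + \sqrt{23 - 78 + 13 \cdot 2 \cdot 23} \cdot 355 = -218 + \sqrt{23 - 78 + 598} \cdot 355 = -218 + \sqrt{543} \cdot 355 = -218 + 355 \sqrt{543}$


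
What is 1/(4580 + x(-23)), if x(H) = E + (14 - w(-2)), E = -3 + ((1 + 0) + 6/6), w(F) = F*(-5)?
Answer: 1/4583 ≈ 0.00021820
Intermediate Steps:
w(F) = -5*F
E = -1 (E = -3 + (1 + 6*(⅙)) = -3 + (1 + 1) = -3 + 2 = -1)
x(H) = 3 (x(H) = -1 + (14 - (-5)*(-2)) = -1 + (14 - 1*10) = -1 + (14 - 10) = -1 + 4 = 3)
1/(4580 + x(-23)) = 1/(4580 + 3) = 1/4583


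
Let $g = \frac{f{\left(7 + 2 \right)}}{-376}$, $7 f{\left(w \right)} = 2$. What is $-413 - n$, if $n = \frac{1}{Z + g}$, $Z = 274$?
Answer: $- \frac{148922095}{360583} \approx -413.0$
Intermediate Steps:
$f{\left(w \right)} = \frac{2}{7}$ ($f{\left(w \right)} = \frac{1}{7} \cdot 2 = \frac{2}{7}$)
$g = - \frac{1}{1316}$ ($g = \frac{2}{7 \left(-376\right)} = \frac{2}{7} \left(- \frac{1}{376}\right) = - \frac{1}{1316} \approx -0.00075988$)
$n = \frac{1316}{360583}$ ($n = \frac{1}{274 - \frac{1}{1316}} = \frac{1}{\frac{360583}{1316}} = \frac{1316}{360583} \approx 0.0036496$)
$-413 - n = -413 - \frac{1316}{360583} = - \frac{148922095}{360583}$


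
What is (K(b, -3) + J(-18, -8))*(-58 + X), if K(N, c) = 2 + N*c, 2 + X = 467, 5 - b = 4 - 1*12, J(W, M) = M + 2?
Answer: -17501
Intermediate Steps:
J(W, M) = 2 + M
b = 13 (b = 5 - (4 - 1*12) = 5 - (4 - 12) = 5 - 1*(-8) = 5 + 8 = 13)
X = 465 (X = -2 + 467 = 465)
(K(b, -3) + J(-18, -8))*(-58 + X) = ((2 + 13*(-3)) + (2 - 8))*(-58 + 465) = ((2 - 39) - 6)*407 = (-37 - 6)*407 = -43*407 = -17501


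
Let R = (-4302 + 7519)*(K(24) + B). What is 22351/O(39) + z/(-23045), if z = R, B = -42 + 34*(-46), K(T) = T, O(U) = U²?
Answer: 8255894969/35051445 ≈ 235.54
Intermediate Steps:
B = -1606 (B = -42 - 1564 = -1606)
R = -5089294 (R = (-4302 + 7519)*(24 - 1606) = 3217*(-1582) = -5089294)
z = -5089294
22351/O(39) + z/(-23045) = 22351/(39²) - 5089294/(-23045) = 22351/1521 - 5089294*(-1/23045) = 22351*(1/1521) + 5089294/23045 = 22351/1521 + 5089294/23045 = 8255894969/35051445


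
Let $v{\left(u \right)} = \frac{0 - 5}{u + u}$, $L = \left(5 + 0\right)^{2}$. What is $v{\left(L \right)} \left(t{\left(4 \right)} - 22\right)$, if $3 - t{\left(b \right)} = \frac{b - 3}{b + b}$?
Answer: $\frac{153}{80} \approx 1.9125$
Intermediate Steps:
$t{\left(b \right)} = 3 - \frac{-3 + b}{2 b}$ ($t{\left(b \right)} = 3 - \frac{b - 3}{b + b} = 3 - \frac{-3 + b}{2 b}$)
$L = 25$ ($L = 5^{2} = 25$)
$v{\left(u \right)} = - \frac{5}{2 u}$
$v{\left(L \right)} \left(t{\left(4 \right)} - 22\right) = - \frac{5}{2 \cdot 25} \left(\frac{3 + 5 \cdot 4}{2 \cdot 4} - 22\right) = \left(- \frac{5}{2}\right) \frac{1}{25} \left(\frac{1}{2} \cdot \frac{1}{4} \left(3 + 20\right) - 22\right) = - \frac{\frac{1}{2} \cdot \frac{1}{4} \cdot 23 - 22}{10} = - \frac{\frac{23}{8} - 22}{10} = \left(- \frac{1}{10}\right) \left(- \frac{153}{8}\right) = \frac{153}{80}$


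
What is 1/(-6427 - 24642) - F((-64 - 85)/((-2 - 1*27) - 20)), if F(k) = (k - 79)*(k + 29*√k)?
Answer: 17230181481/74596669 + 107938*√149/343 ≈ 4072.2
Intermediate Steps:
F(k) = (-79 + k)*(k + 29*√k)
1/(-6427 - 24642) - F((-64 - 85)/((-2 - 1*27) - 20)) = 1/(-6427 - 24642) - (((-64 - 85)/((-2 - 1*27) - 20))² - 2291*√149*√(-1/((-2 - 1*27) - 20)) - 79*(-64 - 85)/((-2 - 1*27) - 20) + 29*((-64 - 85)/((-2 - 1*27) - 20))^(3/2)) = 1/(-31069) - ((-149/((-2 - 27) - 20))² - 2291*√149*√(-1/((-2 - 27) - 20)) - (-11771)/((-2 - 27) - 20) + 29*(-149/((-2 - 27) - 20))^(3/2)) = -1/31069 - ((-149/(-29 - 20))² - 2291*√149*√(-1/(-29 - 20)) - (-11771)/(-29 - 20) + 29*(-149/(-29 - 20))^(3/2)) = -1/31069 - ((-149/(-49))² - 2291*√149*√(-1/(-49)) - (-11771)/(-49) + 29*(-149/(-49))^(3/2)) = -1/31069 - ((-149*(-1/49))² - 2291*√149/7 - (-11771)*(-1)/49 + 29*(-149*(-1/49))^(3/2)) = -1/31069 - ((149/49)² - 2291*√149/7 - 79*149/49 + 29*(149/49)^(3/2)) = -1/31069 - (22201/2401 - 2291*√149/7 - 11771/49 + 29*(149*√149/343)) = -1/31069 - (22201/2401 - 2291*√149/7 - 11771/49 + 4321*√149/343) = -1/31069 - (-554578/2401 - 107938*√149/343) = -1/31069 + (554578/2401 + 107938*√149/343) = 17230181481/74596669 + 107938*√149/343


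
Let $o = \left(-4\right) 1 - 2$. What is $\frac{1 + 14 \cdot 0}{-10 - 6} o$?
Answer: $\frac{3}{8} \approx 0.375$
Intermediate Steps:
$o = -6$ ($o = -4 - 2 = -6$)
$\frac{1 + 14 \cdot 0}{-10 - 6} o = \frac{1 + 14 \cdot 0}{-10 - 6} \left(-6\right) = \frac{1 + 0}{-16} \left(-6\right) = 1 \left(- \frac{1}{16}\right) \left(-6\right) = \left(- \frac{1}{16}\right) \left(-6\right) = \frac{3}{8}$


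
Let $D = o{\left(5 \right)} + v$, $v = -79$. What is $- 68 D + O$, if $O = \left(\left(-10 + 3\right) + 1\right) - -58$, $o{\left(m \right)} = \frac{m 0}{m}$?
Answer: $5424$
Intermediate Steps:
$o{\left(m \right)} = 0$ ($o{\left(m \right)} = \frac{0}{m} = 0$)
$O = 52$ ($O = \left(-7 + 1\right) + 58 = -6 + 58 = 52$)
$D = -79$ ($D = 0 - 79 = -79$)
$- 68 D + O = \left(-68\right) \left(-79\right) + 52 = 5372 + 52 = 5424$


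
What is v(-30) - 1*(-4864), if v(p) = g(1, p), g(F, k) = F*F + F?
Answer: 4866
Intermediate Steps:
g(F, k) = F + F² (g(F, k) = F² + F = F + F²)
v(p) = 2 (v(p) = 1*(1 + 1) = 1*2 = 2)
v(-30) - 1*(-4864) = 2 - 1*(-4864) = 2 + 4864 = 4866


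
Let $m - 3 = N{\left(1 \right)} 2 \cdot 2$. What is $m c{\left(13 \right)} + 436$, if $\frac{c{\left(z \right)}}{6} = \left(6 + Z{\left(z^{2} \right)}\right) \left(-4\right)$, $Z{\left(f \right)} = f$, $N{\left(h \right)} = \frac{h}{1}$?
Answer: $-28964$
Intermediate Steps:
$N{\left(h \right)} = h$ ($N{\left(h \right)} = h 1 = h$)
$m = 7$ ($m = 3 + 1 \cdot 2 \cdot 2 = 3 + 2 \cdot 2 = 3 + 4 = 7$)
$c{\left(z \right)} = -144 - 24 z^{2}$ ($c{\left(z \right)} = 6 \left(6 + z^{2}\right) \left(-4\right) = 6 \left(-24 - 4 z^{2}\right) = -144 - 24 z^{2}$)
$m c{\left(13 \right)} + 436 = 7 \left(-144 - 24 \cdot 13^{2}\right) + 436 = 7 \left(-144 - 4056\right) + 436 = 7 \left(-4200\right) + 436 = -29400 + 436 = -28964$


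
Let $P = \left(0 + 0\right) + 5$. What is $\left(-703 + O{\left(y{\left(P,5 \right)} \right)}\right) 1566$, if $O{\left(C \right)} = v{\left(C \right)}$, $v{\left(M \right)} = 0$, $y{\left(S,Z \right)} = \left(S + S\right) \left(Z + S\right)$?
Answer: $-1100898$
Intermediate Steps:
$P = 5$ ($P = 0 + 5 = 5$)
$y{\left(S,Z \right)} = 2 S \left(S + Z\right)$
$O{\left(C \right)} = 0$
$\left(-703 + O{\left(y{\left(P,5 \right)} \right)}\right) 1566 = \left(-703 + 0\right) 1566 = \left(-703\right) 1566 = -1100898$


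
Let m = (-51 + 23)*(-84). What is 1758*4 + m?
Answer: 9384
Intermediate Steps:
m = 2352 (m = -28*(-84) = 2352)
1758*4 + m = 1758*4 + 2352 = 7032 + 2352 = 9384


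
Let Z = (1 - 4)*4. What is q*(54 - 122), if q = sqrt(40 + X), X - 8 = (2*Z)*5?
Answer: -408*I*sqrt(2) ≈ -577.0*I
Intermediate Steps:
Z = -12 (Z = -3*4 = -12)
X = -112 (X = 8 + (2*(-12))*5 = 8 - 24*5 = 8 - 120 = -112)
q = 6*I*sqrt(2) (q = sqrt(40 - 112) = sqrt(-72) = 6*I*sqrt(2) ≈ 8.4853*I)
q*(54 - 122) = (6*I*sqrt(2))*(54 - 122) = (6*I*sqrt(2))*(-68) = -408*I*sqrt(2)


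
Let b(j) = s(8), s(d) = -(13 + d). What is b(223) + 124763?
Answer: 124742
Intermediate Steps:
s(d) = -13 - d
b(j) = -21 (b(j) = -13 - 1*8 = -13 - 8 = -21)
b(223) + 124763 = -21 + 124763 = 124742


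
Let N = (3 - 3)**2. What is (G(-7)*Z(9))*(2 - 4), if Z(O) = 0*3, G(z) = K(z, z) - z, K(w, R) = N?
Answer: 0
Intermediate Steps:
N = 0 (N = 0**2 = 0)
K(w, R) = 0
G(z) = -z (G(z) = 0 - z = -z)
Z(O) = 0
(G(-7)*Z(9))*(2 - 4) = (-1*(-7)*0)*(2 - 4) = (7*0)*(-2) = 0*(-2) = 0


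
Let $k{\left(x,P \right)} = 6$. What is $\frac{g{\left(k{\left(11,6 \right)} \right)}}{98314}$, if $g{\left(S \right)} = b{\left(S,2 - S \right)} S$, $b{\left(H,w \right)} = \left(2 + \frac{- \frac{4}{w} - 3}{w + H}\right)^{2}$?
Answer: $\frac{3}{49157} \approx 6.1029 \cdot 10^{-5}$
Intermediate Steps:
$b{\left(H,w \right)} = \left(2 + \frac{-3 - \frac{4}{w}}{H + w}\right)^{2}$
$g{\left(S \right)} = \frac{S \left(-10 + 2 \left(2 - S\right)^{2} + 3 S + 2 S \left(2 - S\right)\right)^{2}}{4 \left(2 - S\right)^{2}}$ ($g{\left(S \right)} = \frac{\left(-4 - 3 \left(2 - S\right) + 2 \left(2 - S\right)^{2} + 2 S \left(2 - S\right)\right)^{2}}{\left(2 - S\right)^{2} \left(S - \left(-2 + S\right)\right)^{2}} S = \frac{\left(-4 + \left(-6 + 3 S\right) + 2 \left(2 - S\right)^{2} + 2 S \left(2 - S\right)\right)^{2}}{\left(2 - S\right)^{2} \cdot 4} S = \frac{1}{\left(2 - S\right)^{2}} \cdot \frac{1}{4} \left(-10 + 2 \left(2 - S\right)^{2} + 3 S + 2 S \left(2 - S\right)\right)^{2} S = \frac{\left(-10 + 2 \left(2 - S\right)^{2} + 3 S + 2 S \left(2 - S\right)\right)^{2}}{4 \left(2 - S\right)^{2}} S = \frac{S \left(-10 + 2 \left(2 - S\right)^{2} + 3 S + 2 S \left(2 - S\right)\right)^{2}}{4 \left(2 - S\right)^{2}}$)
$\frac{g{\left(k{\left(11,6 \right)} \right)}}{98314} = \frac{\frac{1}{4} \cdot 6 \frac{1}{4 + 6^{2} - 24} \left(4 + 6^{2} + 4 \cdot 6\right)}{98314} = \frac{1}{4} \cdot 6 \frac{1}{4 + 36 - 24} \left(4 + 36 + 24\right) \frac{1}{98314} = \frac{1}{4} \cdot 6 \cdot \frac{1}{16} \cdot 64 \cdot \frac{1}{98314} = 6 \cdot \frac{1}{98314} = \frac{3}{49157}$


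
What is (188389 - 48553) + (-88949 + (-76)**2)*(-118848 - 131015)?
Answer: 20781995135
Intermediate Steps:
(188389 - 48553) + (-88949 + (-76)**2)*(-118848 - 131015) = 139836 + (-88949 + 5776)*(-249863) = 139836 - 83173*(-249863) = 139836 + 20781855299 = 20781995135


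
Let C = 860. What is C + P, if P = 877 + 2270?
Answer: 4007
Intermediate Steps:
P = 3147
C + P = 860 + 3147 = 4007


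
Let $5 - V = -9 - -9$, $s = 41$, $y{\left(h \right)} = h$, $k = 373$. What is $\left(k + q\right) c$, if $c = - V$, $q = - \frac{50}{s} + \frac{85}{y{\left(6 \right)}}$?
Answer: $- \frac{474715}{246} \approx -1929.7$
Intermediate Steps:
$q = \frac{3185}{246}$ ($q = - \frac{50}{41} + \frac{85}{6} = \frac{3185}{246} \approx 12.947$)
$V = 5$ ($V = 5 - \left(-9 - -9\right) = 5 - \left(-9 + 9\right) = 5 - 0 = 5 + 0 = 5$)
$c = -5$ ($c = \left(-1\right) 5 = -5$)
$\left(k + q\right) c = \left(373 + \frac{3185}{246}\right) \left(-5\right) = \frac{94943}{246} \left(-5\right) = - \frac{474715}{246}$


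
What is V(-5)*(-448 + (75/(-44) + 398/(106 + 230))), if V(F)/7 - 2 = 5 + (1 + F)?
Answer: -828865/88 ≈ -9418.9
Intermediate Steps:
V(F) = 56 + 7*F (V(F) = 14 + 7*(5 + (1 + F)) = 14 + 7*(6 + F) = 14 + (42 + 7*F) = 56 + 7*F)
V(-5)*(-448 + (75/(-44) + 398/(106 + 230))) = (56 + 7*(-5))*(-448 + (75/(-44) + 398/(106 + 230))) = (56 - 35)*(-448 + (75*(-1/44) + 398/336)) = 21*(-448 + (-75/44 + 398*(1/336))) = 21*(-448 + (-75/44 + 199/168)) = 21*(-448 - 961/1848) = 21*(-828865/1848) = -828865/88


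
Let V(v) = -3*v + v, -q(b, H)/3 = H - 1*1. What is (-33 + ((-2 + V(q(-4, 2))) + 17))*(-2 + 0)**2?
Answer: -48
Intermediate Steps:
q(b, H) = 3 - 3*H (q(b, H) = -3*(H - 1*1) = -3*(H - 1) = -3*(-1 + H) = 3 - 3*H)
V(v) = -2*v
(-33 + ((-2 + V(q(-4, 2))) + 17))*(-2 + 0)**2 = (-33 + ((-2 - 2*(3 - 3*2)) + 17))*(-2 + 0)**2 = (-33 + ((-2 - 2*(3 - 6)) + 17))*(-2)**2 = (-33 + ((-2 - 2*(-3)) + 17))*4 = (-33 + ((-2 + 6) + 17))*4 = (-33 + (4 + 17))*4 = (-33 + 21)*4 = -12*4 = -48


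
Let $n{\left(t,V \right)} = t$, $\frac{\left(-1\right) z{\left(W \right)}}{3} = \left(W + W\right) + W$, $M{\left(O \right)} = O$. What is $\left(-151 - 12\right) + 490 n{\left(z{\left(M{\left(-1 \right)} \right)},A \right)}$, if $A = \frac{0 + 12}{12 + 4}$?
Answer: $4247$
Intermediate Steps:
$z{\left(W \right)} = - 9 W$ ($z{\left(W \right)} = - 3 \left(\left(W + W\right) + W\right) = - 3 \left(2 W + W\right) = - 3 \cdot 3 W = - 9 W$)
$A = \frac{3}{4}$ ($A = \frac{12}{16} = 12 \cdot \frac{1}{16} = \frac{3}{4} \approx 0.75$)
$\left(-151 - 12\right) + 490 n{\left(z{\left(M{\left(-1 \right)} \right)},A \right)} = \left(-151 - 12\right) + 490 \left(\left(-9\right) \left(-1\right)\right) = -163 + 490 \cdot 9 = -163 + 4410 = 4247$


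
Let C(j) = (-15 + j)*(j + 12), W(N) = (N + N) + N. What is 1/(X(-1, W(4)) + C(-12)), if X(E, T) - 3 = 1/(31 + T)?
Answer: 43/130 ≈ 0.33077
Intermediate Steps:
W(N) = 3*N (W(N) = 2*N + N = 3*N)
X(E, T) = 3 + 1/(31 + T)
C(j) = (-15 + j)*(12 + j)
1/(X(-1, W(4)) + C(-12)) = 1/((94 + 3*(3*4))/(31 + 3*4) + (-180 + (-12)² - 3*(-12))) = 1/((94 + 3*12)/(31 + 12) + (-180 + 144 + 36)) = 1/((94 + 36)/43 + 0) = 1/((1/43)*130 + 0) = 1/(130/43 + 0) = 1/(130/43) = 43/130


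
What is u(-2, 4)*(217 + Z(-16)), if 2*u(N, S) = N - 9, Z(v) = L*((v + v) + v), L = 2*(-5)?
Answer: -7667/2 ≈ -3833.5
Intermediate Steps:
L = -10
Z(v) = -30*v (Z(v) = -10*((v + v) + v) = -10*(2*v + v) = -30*v)
u(N, S) = -9/2 + N/2 (u(N, S) = (N - 9)/2 = (-9 + N)/2 = -9/2 + N/2)
u(-2, 4)*(217 + Z(-16)) = (-9/2 + (½)*(-2))*(217 - 30*(-16)) = (-9/2 - 1)*(217 + 480) = -11/2*697 = -7667/2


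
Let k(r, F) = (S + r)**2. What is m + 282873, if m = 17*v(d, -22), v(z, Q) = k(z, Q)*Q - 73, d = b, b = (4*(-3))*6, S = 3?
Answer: -1498982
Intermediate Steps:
b = -72 (b = -12*6 = -72)
k(r, F) = (3 + r)**2
d = -72
v(z, Q) = -73 + Q*(3 + z)**2 (v(z, Q) = (3 + z)**2*Q - 73 = Q*(3 + z)**2 - 73 = -73 + Q*(3 + z)**2)
m = -1781855 (m = 17*(-73 - 22*(3 - 72)**2) = 17*(-73 - 22*(-69)**2) = 17*(-73 - 22*4761) = 17*(-73 - 104742) = 17*(-104815) = -1781855)
m + 282873 = -1781855 + 282873 = -1498982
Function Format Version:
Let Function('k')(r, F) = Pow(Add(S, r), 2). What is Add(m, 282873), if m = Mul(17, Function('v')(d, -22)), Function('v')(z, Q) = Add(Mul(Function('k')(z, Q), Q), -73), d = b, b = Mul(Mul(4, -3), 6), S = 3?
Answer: -1498982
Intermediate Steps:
b = -72 (b = Mul(-12, 6) = -72)
Function('k')(r, F) = Pow(Add(3, r), 2)
d = -72
Function('v')(z, Q) = Add(-73, Mul(Q, Pow(Add(3, z), 2))) (Function('v')(z, Q) = Add(Mul(Pow(Add(3, z), 2), Q), -73) = Add(Mul(Q, Pow(Add(3, z), 2)), -73) = Add(-73, Mul(Q, Pow(Add(3, z), 2))))
m = -1781855 (m = Mul(17, Add(-73, Mul(-22, Pow(Add(3, -72), 2)))) = Mul(17, Add(-73, Mul(-22, Pow(-69, 2)))) = Mul(17, Add(-73, Mul(-22, 4761))) = Mul(17, Add(-73, -104742)) = Mul(17, -104815) = -1781855)
Add(m, 282873) = Add(-1781855, 282873) = -1498982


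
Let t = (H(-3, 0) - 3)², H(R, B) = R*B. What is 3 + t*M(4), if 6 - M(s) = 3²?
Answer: -24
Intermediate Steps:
H(R, B) = B*R
M(s) = -3 (M(s) = 6 - 1*3² = 6 - 1*9 = 6 - 9 = -3)
t = 9 (t = (0*(-3) - 3)² = (0 - 3)² = (-3)² = 9)
3 + t*M(4) = 3 + 9*(-3) = 3 - 27 = -24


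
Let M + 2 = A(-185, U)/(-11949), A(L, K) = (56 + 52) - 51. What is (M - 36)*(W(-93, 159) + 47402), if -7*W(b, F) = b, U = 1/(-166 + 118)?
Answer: -50241758311/27881 ≈ -1.8020e+6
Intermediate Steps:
U = -1/48 (U = 1/(-48) = -1/48 ≈ -0.020833)
W(b, F) = -b/7
A(L, K) = 57 (A(L, K) = 108 - 51 = 57)
M = -7985/3983 (M = -2 + 57/(-11949) = -2 + 57*(-1/11949) = -2 - 19/3983 = -7985/3983 ≈ -2.0048)
(M - 36)*(W(-93, 159) + 47402) = (-7985/3983 - 36)*(-⅐*(-93) + 47402) = -151373*(93/7 + 47402)/3983 = -151373/3983*331907/7 = -50241758311/27881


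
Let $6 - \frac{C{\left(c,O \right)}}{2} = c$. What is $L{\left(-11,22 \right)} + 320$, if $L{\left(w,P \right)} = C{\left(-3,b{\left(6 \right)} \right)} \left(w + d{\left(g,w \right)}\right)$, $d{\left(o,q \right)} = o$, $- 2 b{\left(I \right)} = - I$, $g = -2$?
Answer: $86$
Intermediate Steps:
$b{\left(I \right)} = \frac{I}{2}$ ($b{\left(I \right)} = - \frac{\left(-1\right) I}{2} = \frac{I}{2}$)
$C{\left(c,O \right)} = 12 - 2 c$
$L{\left(w,P \right)} = -36 + 18 w$ ($L{\left(w,P \right)} = \left(12 - -6\right) \left(w - 2\right) = \left(12 + 6\right) \left(-2 + w\right) = 18 \left(-2 + w\right) = -36 + 18 w$)
$L{\left(-11,22 \right)} + 320 = \left(-36 + 18 \left(-11\right)\right) + 320 = \left(-36 - 198\right) + 320 = -234 + 320 = 86$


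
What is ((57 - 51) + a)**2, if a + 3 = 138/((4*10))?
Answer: 16641/400 ≈ 41.602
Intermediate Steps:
a = 9/20 (a = -3 + 138/((4*10)) = -3 + 138/40 = -3 + 138*(1/40) = -3 + 69/20 = 9/20 ≈ 0.45000)
((57 - 51) + a)**2 = ((57 - 51) + 9/20)**2 = (6 + 9/20)**2 = (129/20)**2 = 16641/400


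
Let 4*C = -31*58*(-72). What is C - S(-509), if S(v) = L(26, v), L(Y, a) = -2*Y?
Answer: 32416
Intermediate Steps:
S(v) = -52 (S(v) = -2*26 = -52)
C = 32364 (C = (-31*58*(-72))/4 = (-1798*(-72))/4 = (¼)*129456 = 32364)
C - S(-509) = 32364 - 1*(-52) = 32364 + 52 = 32416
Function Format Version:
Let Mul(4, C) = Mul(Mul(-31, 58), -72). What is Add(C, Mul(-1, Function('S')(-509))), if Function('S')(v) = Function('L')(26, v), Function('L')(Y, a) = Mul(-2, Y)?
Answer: 32416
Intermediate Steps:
Function('S')(v) = -52 (Function('S')(v) = Mul(-2, 26) = -52)
C = 32364 (C = Mul(Rational(1, 4), Mul(Mul(-31, 58), -72)) = Mul(Rational(1, 4), Mul(-1798, -72)) = Mul(Rational(1, 4), 129456) = 32364)
Add(C, Mul(-1, Function('S')(-509))) = Add(32364, Mul(-1, -52)) = Add(32364, 52) = 32416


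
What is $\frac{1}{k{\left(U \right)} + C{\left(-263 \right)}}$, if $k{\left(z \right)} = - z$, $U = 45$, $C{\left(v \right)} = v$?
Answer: $- \frac{1}{308} \approx -0.0032468$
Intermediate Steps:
$\frac{1}{k{\left(U \right)} + C{\left(-263 \right)}} = \frac{1}{\left(-1\right) 45 - 263} = \frac{1}{-45 - 263} = \frac{1}{-308} = - \frac{1}{308}$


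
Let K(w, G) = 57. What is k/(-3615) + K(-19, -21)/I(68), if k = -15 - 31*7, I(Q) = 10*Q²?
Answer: 2186747/33431520 ≈ 0.065410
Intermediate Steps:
k = -232 (k = -15 - 217 = -232)
k/(-3615) + K(-19, -21)/I(68) = -232/(-3615) + 57/((10*68²)) = -232*(-1/3615) + 57/((10*4624)) = 232/3615 + 57/46240 = 2186747/33431520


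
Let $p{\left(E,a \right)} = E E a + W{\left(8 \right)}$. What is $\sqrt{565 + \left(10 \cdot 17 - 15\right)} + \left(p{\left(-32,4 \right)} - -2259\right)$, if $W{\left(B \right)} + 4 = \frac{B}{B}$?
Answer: $6352 + 12 \sqrt{5} \approx 6378.8$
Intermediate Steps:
$W{\left(B \right)} = -3$ ($W{\left(B \right)} = -4 + \frac{B}{B} = -4 + 1 = -3$)
$p{\left(E,a \right)} = -3 + a E^{2}$ ($p{\left(E,a \right)} = E E a - 3 = E^{2} a - 3 = a E^{2} - 3 = -3 + a E^{2}$)
$\sqrt{565 + \left(10 \cdot 17 - 15\right)} + \left(p{\left(-32,4 \right)} - -2259\right) = \sqrt{565 + \left(10 \cdot 17 - 15\right)} - \left(-2256 - 4096\right) = \sqrt{565 + \left(170 - 15\right)} + \left(\left(-3 + 4 \cdot 1024\right) + 2259\right) = \sqrt{565 + 155} + \left(\left(-3 + 4096\right) + 2259\right) = \sqrt{720} + \left(4093 + 2259\right) = 12 \sqrt{5} + 6352 = 6352 + 12 \sqrt{5}$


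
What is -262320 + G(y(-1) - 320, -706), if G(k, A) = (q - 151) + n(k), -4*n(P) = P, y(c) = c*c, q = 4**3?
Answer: -1049309/4 ≈ -2.6233e+5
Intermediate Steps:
q = 64
y(c) = c**2
n(P) = -P/4
G(k, A) = -87 - k/4 (G(k, A) = (64 - 151) - k/4 = -87 - k/4)
-262320 + G(y(-1) - 320, -706) = -262320 + (-87 - ((-1)**2 - 320)/4) = -262320 + (-87 - (1 - 320)/4) = -262320 + (-87 - 1/4*(-319)) = -262320 + (-87 + 319/4) = -262320 - 29/4 = -1049309/4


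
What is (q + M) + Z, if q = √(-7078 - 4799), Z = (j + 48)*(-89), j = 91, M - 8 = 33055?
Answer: 20692 + I*√11877 ≈ 20692.0 + 108.98*I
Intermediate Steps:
M = 33063 (M = 8 + 33055 = 33063)
Z = -12371 (Z = (91 + 48)*(-89) = 139*(-89) = -12371)
q = I*√11877 (q = √(-11877) = I*√11877 ≈ 108.98*I)
(q + M) + Z = (I*√11877 + 33063) - 12371 = (33063 + I*√11877) - 12371 = 20692 + I*√11877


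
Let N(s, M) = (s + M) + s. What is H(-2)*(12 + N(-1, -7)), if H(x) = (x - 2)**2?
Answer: 48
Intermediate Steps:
H(x) = (-2 + x)**2
N(s, M) = M + 2*s (N(s, M) = (M + s) + s = M + 2*s)
H(-2)*(12 + N(-1, -7)) = (-2 - 2)**2*(12 + (-7 + 2*(-1))) = (-4)**2*(12 + (-7 - 2)) = 16*(12 - 9) = 16*3 = 48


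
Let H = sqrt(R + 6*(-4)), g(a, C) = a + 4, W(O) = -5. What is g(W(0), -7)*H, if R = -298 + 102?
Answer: -2*I*sqrt(55) ≈ -14.832*I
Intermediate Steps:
R = -196
g(a, C) = 4 + a
H = 2*I*sqrt(55) (H = sqrt(-196 + 6*(-4)) = sqrt(-196 - 24) = sqrt(-220) = 2*I*sqrt(55) ≈ 14.832*I)
g(W(0), -7)*H = (4 - 5)*(2*I*sqrt(55)) = -2*I*sqrt(55)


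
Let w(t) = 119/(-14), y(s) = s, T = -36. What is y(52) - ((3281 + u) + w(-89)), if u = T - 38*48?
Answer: -2721/2 ≈ -1360.5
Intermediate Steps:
u = -1860 (u = -36 - 38*48 = -36 - 1824 = -1860)
w(t) = -17/2 (w(t) = 119*(-1/14) = -17/2)
y(52) - ((3281 + u) + w(-89)) = 52 - ((3281 - 1860) - 17/2) = 52 - (1421 - 17/2) = 52 - 1*2825/2 = 52 - 2825/2 = -2721/2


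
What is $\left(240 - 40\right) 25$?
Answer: $5000$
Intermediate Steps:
$\left(240 - 40\right) 25 = 200 \cdot 25 = 5000$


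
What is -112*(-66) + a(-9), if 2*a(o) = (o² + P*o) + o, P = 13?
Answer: 14739/2 ≈ 7369.5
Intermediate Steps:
a(o) = o²/2 + 7*o (a(o) = ((o² + 13*o) + o)/2 = (o² + 14*o)/2 = o²/2 + 7*o)
-112*(-66) + a(-9) = -112*(-66) + (½)*(-9)*(14 - 9) = 7392 + (½)*(-9)*5 = 7392 - 45/2 = 14739/2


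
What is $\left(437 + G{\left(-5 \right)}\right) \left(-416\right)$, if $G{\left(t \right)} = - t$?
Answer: $-183872$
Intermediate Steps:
$\left(437 + G{\left(-5 \right)}\right) \left(-416\right) = \left(437 - -5\right) \left(-416\right) = \left(437 + 5\right) \left(-416\right) = 442 \left(-416\right) = -183872$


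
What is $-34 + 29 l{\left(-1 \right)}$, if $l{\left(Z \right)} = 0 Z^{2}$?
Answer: $-34$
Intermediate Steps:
$l{\left(Z \right)} = 0$
$-34 + 29 l{\left(-1 \right)} = -34 + 29 \cdot 0 = -34 + 0 = -34$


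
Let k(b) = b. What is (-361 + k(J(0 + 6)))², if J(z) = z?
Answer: 126025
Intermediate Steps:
(-361 + k(J(0 + 6)))² = (-361 + (0 + 6))² = (-361 + 6)² = (-355)² = 126025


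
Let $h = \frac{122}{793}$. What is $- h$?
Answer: $- \frac{2}{13} \approx -0.15385$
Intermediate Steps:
$h = \frac{2}{13}$ ($h = 122 \cdot \frac{1}{793} = \frac{2}{13} \approx 0.15385$)
$- h = \left(-1\right) \frac{2}{13} = - \frac{2}{13}$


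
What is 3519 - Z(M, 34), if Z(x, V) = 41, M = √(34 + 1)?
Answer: 3478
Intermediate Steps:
M = √35 ≈ 5.9161
3519 - Z(M, 34) = 3519 - 1*41 = 3519 - 41 = 3478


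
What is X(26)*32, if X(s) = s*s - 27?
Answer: 20768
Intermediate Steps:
X(s) = -27 + s² (X(s) = s² - 27 = -27 + s²)
X(26)*32 = (-27 + 26²)*32 = (-27 + 676)*32 = 649*32 = 20768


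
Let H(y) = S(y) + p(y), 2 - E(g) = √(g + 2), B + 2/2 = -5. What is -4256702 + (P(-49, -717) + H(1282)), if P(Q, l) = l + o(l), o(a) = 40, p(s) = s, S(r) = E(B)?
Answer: -4256095 - 2*I ≈ -4.2561e+6 - 2.0*I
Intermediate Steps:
B = -6 (B = -1 - 5 = -6)
E(g) = 2 - √(2 + g) (E(g) = 2 - √(g + 2) = 2 - √(2 + g))
S(r) = 2 - 2*I (S(r) = 2 - √(2 - 6) = 2 - √(-4) = 2 - 2*I)
P(Q, l) = 40 + l (P(Q, l) = l + 40 = 40 + l)
H(y) = 2 + y - 2*I (H(y) = (2 - 2*I) + y = 2 + y - 2*I)
-4256702 + (P(-49, -717) + H(1282)) = -4256702 + ((40 - 717) + (2 + 1282 - 2*I)) = -4256702 + (-677 + (1284 - 2*I)) = -4256702 + (607 - 2*I) = -4256095 - 2*I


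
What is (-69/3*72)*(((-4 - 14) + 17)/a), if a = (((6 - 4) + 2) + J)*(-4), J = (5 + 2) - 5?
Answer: -69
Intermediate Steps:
J = 2 (J = 7 - 5 = 2)
a = -24 (a = (((6 - 4) + 2) + 2)*(-4) = ((2 + 2) + 2)*(-4) = (4 + 2)*(-4) = 6*(-4) = -24)
(-69/3*72)*(((-4 - 14) + 17)/a) = (-69/3*72)*(((-4 - 14) + 17)/(-24)) = (-69*⅓*72)*((-18 + 17)*(-1/24)) = (-23*72)*(-1*(-1/24)) = -1656*1/24 = -69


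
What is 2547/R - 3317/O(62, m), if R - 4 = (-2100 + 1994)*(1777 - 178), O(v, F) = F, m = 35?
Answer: -22491499/237286 ≈ -94.786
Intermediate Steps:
R = -169490 (R = 4 + (-2100 + 1994)*(1777 - 178) = 4 - 106*1599 = 4 - 169494 = -169490)
2547/R - 3317/O(62, m) = 2547/(-169490) - 3317/35 = 2547*(-1/169490) - 3317*1/35 = -2547/169490 - 3317/35 = -22491499/237286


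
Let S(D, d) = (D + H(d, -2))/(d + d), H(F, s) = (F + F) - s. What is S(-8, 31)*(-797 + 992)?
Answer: 5460/31 ≈ 176.13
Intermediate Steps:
H(F, s) = -s + 2*F (H(F, s) = 2*F - s = -s + 2*F)
S(D, d) = (2 + D + 2*d)/(2*d) (S(D, d) = (D + (-1*(-2) + 2*d))/(d + d) = (D + (2 + 2*d))/((2*d)) = (2 + D + 2*d)*(1/(2*d)) = (2 + D + 2*d)/(2*d))
S(-8, 31)*(-797 + 992) = ((1 + 31 + (½)*(-8))/31)*(-797 + 992) = ((1 + 31 - 4)/31)*195 = ((1/31)*28)*195 = (28/31)*195 = 5460/31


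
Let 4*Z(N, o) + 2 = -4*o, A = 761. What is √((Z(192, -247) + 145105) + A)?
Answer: 5*√23378/2 ≈ 382.25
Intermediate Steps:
Z(N, o) = -½ - o (Z(N, o) = -½ + (-4*o)/4 = -½ - o)
√((Z(192, -247) + 145105) + A) = √(((-½ - 1*(-247)) + 145105) + 761) = √(((-½ + 247) + 145105) + 761) = √((493/2 + 145105) + 761) = √(290703/2 + 761) = √(292225/2) = 5*√23378/2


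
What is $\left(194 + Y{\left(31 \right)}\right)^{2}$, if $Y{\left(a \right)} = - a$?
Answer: $26569$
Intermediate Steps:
$\left(194 + Y{\left(31 \right)}\right)^{2} = \left(194 - 31\right)^{2} = 163^{2} = 26569$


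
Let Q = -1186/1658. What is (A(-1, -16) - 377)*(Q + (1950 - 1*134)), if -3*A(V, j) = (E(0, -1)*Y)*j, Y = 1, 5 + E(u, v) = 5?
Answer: -567336367/829 ≈ -6.8436e+5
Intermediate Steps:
Q = -593/829 (Q = -1186*1/1658 = -593/829 ≈ -0.71532)
E(u, v) = 0 (E(u, v) = -5 + 5 = 0)
A(V, j) = 0 (A(V, j) = -0*1*j/3 = -0*j = -1/3*0 = 0)
(A(-1, -16) - 377)*(Q + (1950 - 1*134)) = (0 - 377)*(-593/829 + (1950 - 1*134)) = -377*(-593/829 + (1950 - 134)) = -377*(-593/829 + 1816) = -377*1504871/829 = -567336367/829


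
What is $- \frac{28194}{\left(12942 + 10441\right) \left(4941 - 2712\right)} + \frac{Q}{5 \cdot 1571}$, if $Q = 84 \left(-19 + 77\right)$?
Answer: $\frac{84570206878}{136469384495} \approx 0.6197$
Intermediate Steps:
$Q = 4872$ ($Q = 84 \cdot 58 = 4872$)
$- \frac{28194}{\left(12942 + 10441\right) \left(4941 - 2712\right)} + \frac{Q}{5 \cdot 1571} = - \frac{28194}{\left(12942 + 10441\right) \left(4941 - 2712\right)} + \frac{4872}{5 \cdot 1571} = - \frac{28194}{23383 \cdot 2229} + \frac{4872}{7855} = - \frac{28194}{52120707} + 4872 \cdot \frac{1}{7855} = \left(-28194\right) \frac{1}{52120707} + \frac{4872}{7855} = - \frac{9398}{17373569} + \frac{4872}{7855} = \frac{84570206878}{136469384495}$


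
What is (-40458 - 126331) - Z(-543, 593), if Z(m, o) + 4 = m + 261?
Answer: -166503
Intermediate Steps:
Z(m, o) = 257 + m (Z(m, o) = -4 + (m + 261) = -4 + (261 + m) = 257 + m)
(-40458 - 126331) - Z(-543, 593) = (-40458 - 126331) - (257 - 543) = -166789 - 1*(-286) = -166789 + 286 = -166503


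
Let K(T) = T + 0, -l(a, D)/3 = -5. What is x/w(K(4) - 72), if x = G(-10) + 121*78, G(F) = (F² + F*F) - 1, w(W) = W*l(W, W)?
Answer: -9637/1020 ≈ -9.4480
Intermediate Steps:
l(a, D) = 15 (l(a, D) = -3*(-5) = 15)
K(T) = T
w(W) = 15*W (w(W) = W*15 = 15*W)
G(F) = -1 + 2*F² (G(F) = (F² + F²) - 1 = 2*F² - 1 = -1 + 2*F²)
x = 9637 (x = (-1 + 2*(-10)²) + 121*78 = (-1 + 2*100) + 9438 = (-1 + 200) + 9438 = 199 + 9438 = 9637)
x/w(K(4) - 72) = 9637/((15*(4 - 72))) = 9637/((15*(-68))) = 9637/(-1020) = 9637*(-1/1020) = -9637/1020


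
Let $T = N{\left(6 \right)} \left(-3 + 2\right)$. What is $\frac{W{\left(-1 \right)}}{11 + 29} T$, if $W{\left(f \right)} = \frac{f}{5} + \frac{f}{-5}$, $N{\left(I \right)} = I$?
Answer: $0$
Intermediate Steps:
$W{\left(f \right)} = 0$ ($W{\left(f \right)} = f \frac{1}{5} + f \left(- \frac{1}{5}\right) = \frac{f}{5} - \frac{f}{5} = 0$)
$T = -6$ ($T = 6 \left(-3 + 2\right) = 6 \left(-1\right) = -6$)
$\frac{W{\left(-1 \right)}}{11 + 29} T = \frac{0}{11 + 29} \left(-6\right) = \frac{0}{40} \left(-6\right) = 0 \cdot \frac{1}{40} \left(-6\right) = 0 \left(-6\right) = 0$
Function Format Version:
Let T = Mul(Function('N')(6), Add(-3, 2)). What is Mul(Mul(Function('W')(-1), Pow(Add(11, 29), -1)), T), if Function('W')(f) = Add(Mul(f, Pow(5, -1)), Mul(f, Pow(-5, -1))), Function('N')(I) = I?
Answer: 0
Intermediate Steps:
Function('W')(f) = 0 (Function('W')(f) = Add(Mul(f, Rational(1, 5)), Mul(f, Rational(-1, 5))) = Add(Mul(Rational(1, 5), f), Mul(Rational(-1, 5), f)) = 0)
T = -6 (T = Mul(6, Add(-3, 2)) = Mul(6, -1) = -6)
Mul(Mul(Function('W')(-1), Pow(Add(11, 29), -1)), T) = Mul(Mul(0, Pow(Add(11, 29), -1)), -6) = Mul(Mul(0, Pow(40, -1)), -6) = Mul(Mul(0, Rational(1, 40)), -6) = Mul(0, -6) = 0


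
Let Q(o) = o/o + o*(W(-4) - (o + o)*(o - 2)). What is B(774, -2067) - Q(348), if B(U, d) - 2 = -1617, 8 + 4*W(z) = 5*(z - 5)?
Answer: 83806963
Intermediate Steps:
W(z) = -33/4 + 5*z/4 (W(z) = -2 + (5*(z - 5))/4 = -2 + (5*(-5 + z))/4 = -2 + (-25 + 5*z)/4 = -2 + (-25/4 + 5*z/4) = -33/4 + 5*z/4)
B(U, d) = -1615 (B(U, d) = 2 - 1617 = -1615)
Q(o) = 1 + o*(-53/4 - 2*o*(-2 + o)) (Q(o) = o/o + o*((-33/4 + (5/4)*(-4)) - (o + o)*(o - 2)) = 1 + o*((-33/4 - 5) - 2*o*(-2 + o)) = 1 + o*(-53/4 - 2*o*(-2 + o)))
B(774, -2067) - Q(348) = -1615 - (1 - 2*348**3 + 4*348**2 - 53/4*348) = -1615 - (1 - 2*42144192 + 4*121104 - 4611) = -1615 - (1 - 84288384 + 484416 - 4611) = -1615 - 1*(-83808578) = -1615 + 83808578 = 83806963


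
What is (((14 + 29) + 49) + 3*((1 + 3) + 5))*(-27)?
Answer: -3213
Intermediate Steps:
(((14 + 29) + 49) + 3*((1 + 3) + 5))*(-27) = ((43 + 49) + 3*(4 + 5))*(-27) = (92 + 3*9)*(-27) = (92 + 27)*(-27) = 119*(-27) = -3213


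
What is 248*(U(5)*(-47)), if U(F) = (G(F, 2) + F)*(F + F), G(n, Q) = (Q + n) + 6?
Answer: -2098080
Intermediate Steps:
G(n, Q) = 6 + Q + n
U(F) = 2*F*(8 + 2*F) (U(F) = ((6 + 2 + F) + F)*(F + F) = ((8 + F) + F)*(2*F) = (8 + 2*F)*(2*F) = 2*F*(8 + 2*F))
248*(U(5)*(-47)) = 248*((4*5*(4 + 5))*(-47)) = 248*((4*5*9)*(-47)) = 248*(180*(-47)) = 248*(-8460) = -2098080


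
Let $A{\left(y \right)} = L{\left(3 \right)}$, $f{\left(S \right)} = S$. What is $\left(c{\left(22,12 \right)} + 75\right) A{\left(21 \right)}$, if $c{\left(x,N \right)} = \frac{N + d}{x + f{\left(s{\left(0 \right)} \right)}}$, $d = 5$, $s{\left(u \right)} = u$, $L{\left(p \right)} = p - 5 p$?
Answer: $- \frac{10002}{11} \approx -909.27$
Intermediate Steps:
$L{\left(p \right)} = - 4 p$
$A{\left(y \right)} = -12$ ($A{\left(y \right)} = \left(-4\right) 3 = -12$)
$c{\left(x,N \right)} = \frac{5 + N}{x}$ ($c{\left(x,N \right)} = \frac{N + 5}{x + 0} = \frac{5 + N}{x}$)
$\left(c{\left(22,12 \right)} + 75\right) A{\left(21 \right)} = \left(\frac{5 + 12}{22} + 75\right) \left(-12\right) = \left(\frac{1}{22} \cdot 17 + 75\right) \left(-12\right) = \left(\frac{17}{22} + 75\right) \left(-12\right) = \frac{1667}{22} \left(-12\right) = - \frac{10002}{11}$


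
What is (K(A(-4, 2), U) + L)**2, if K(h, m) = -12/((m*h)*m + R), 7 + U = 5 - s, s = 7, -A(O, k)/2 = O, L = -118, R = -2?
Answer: 1453134400/104329 ≈ 13928.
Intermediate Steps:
A(O, k) = -2*O
U = -9 (U = -7 + (5 - 1*7) = -7 + (5 - 7) = -7 - 2 = -9)
K(h, m) = -12/(-2 + h*m**2) (K(h, m) = -12/((m*h)*m - 2) = -12/((h*m)*m - 2) = -12/(h*m**2 - 2) = -12/(-2 + h*m**2))
(K(A(-4, 2), U) + L)**2 = (-12/(-2 - 2*(-4)*(-9)**2) - 118)**2 = (-12/(-2 + 8*81) - 118)**2 = (-12/(-2 + 648) - 118)**2 = (-12/646 - 118)**2 = (-12*1/646 - 118)**2 = (-6/323 - 118)**2 = (-38120/323)**2 = 1453134400/104329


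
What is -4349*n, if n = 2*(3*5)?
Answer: -130470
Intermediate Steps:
n = 30 (n = 2*15 = 30)
-4349*n = -4349*30 = -130470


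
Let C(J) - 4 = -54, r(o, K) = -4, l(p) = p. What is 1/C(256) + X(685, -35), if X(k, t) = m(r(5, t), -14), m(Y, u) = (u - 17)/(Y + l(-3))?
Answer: 1543/350 ≈ 4.4086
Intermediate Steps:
m(Y, u) = (-17 + u)/(-3 + Y) (m(Y, u) = (u - 17)/(Y - 3) = (-17 + u)/(-3 + Y))
C(J) = -50 (C(J) = 4 - 54 = -50)
X(k, t) = 31/7 (X(k, t) = (-17 - 14)/(-3 - 4) = -31/(-7) = -⅐*(-31) = 31/7)
1/C(256) + X(685, -35) = 1/(-50) + 31/7 = -1/50 + 31/7 = 1543/350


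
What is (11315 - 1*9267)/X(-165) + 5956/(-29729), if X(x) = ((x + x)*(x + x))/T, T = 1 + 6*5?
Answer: 309706588/809372025 ≈ 0.38265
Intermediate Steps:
T = 31 (T = 1 + 30 = 31)
X(x) = 4*x**2/31 (X(x) = ((x + x)*(x + x))/31 = ((2*x)*(2*x))*(1/31) = (4*x**2)*(1/31) = 4*x**2/31)
(11315 - 1*9267)/X(-165) + 5956/(-29729) = (11315 - 1*9267)/(((4/31)*(-165)**2)) + 5956/(-29729) = (11315 - 9267)/(((4/31)*27225)) + 5956*(-1/29729) = 2048/(108900/31) - 5956/29729 = 2048*(31/108900) - 5956/29729 = 15872/27225 - 5956/29729 = 309706588/809372025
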